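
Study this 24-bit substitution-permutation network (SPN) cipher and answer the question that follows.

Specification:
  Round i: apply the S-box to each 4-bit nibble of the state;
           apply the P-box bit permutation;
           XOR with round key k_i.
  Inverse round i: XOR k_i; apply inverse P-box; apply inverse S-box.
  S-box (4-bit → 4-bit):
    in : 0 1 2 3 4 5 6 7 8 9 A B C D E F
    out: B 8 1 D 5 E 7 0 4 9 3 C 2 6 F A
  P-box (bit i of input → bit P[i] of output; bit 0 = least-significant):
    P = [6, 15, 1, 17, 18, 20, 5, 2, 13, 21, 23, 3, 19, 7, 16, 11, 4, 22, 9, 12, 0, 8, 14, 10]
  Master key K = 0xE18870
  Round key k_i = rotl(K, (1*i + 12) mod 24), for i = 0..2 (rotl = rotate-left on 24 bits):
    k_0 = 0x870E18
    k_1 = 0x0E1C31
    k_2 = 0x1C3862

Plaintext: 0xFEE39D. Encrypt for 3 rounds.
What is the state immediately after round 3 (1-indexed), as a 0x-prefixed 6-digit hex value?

0xD9C883

s_0 = plaintext = 0xFEE39D
s_1 = Round(s_0, k_0) = 0x4AB186
s_2 = Round(s_1, k_1) = 0x4FD44A
s_3 = Round(s_2, k_2) = 0xD9C883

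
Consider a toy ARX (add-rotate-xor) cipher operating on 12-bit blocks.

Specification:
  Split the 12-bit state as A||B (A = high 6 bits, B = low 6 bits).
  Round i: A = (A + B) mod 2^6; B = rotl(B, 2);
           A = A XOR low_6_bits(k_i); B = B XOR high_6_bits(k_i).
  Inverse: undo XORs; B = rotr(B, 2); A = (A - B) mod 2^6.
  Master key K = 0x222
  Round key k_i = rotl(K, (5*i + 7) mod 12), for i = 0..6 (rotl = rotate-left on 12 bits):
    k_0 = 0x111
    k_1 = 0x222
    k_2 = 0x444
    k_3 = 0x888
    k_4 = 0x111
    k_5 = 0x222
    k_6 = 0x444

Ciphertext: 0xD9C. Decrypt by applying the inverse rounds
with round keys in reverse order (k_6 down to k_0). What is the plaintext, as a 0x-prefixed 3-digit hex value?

0x893

s_0 = ciphertext = 0xD9C
s_1 = InvRound(s_0, k_6) = 0x7D3
s_2 = InvRound(s_1, k_5) = 0x1F6
s_3 = InvRound(s_2, k_4) = 0xAAC
s_4 = InvRound(s_3, k_3) = 0xFE3
s_5 = InvRound(s_4, k_2) = 0x3EC
s_6 = InvRound(s_5, k_1) = 0x909
s_7 = InvRound(s_6, k_0) = 0x893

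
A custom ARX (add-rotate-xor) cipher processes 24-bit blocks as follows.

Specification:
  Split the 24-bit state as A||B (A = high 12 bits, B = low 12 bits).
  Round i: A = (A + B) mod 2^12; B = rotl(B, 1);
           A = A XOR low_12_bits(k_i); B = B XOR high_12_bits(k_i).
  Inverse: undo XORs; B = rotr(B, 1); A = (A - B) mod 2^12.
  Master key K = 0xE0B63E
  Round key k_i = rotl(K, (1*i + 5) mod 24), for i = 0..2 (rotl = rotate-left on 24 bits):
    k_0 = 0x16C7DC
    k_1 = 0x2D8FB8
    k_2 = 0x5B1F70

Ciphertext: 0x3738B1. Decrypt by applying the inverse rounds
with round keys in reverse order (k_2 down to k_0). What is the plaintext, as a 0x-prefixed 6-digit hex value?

0xE331A0

s_0 = ciphertext = 0x3738B1
s_1 = InvRound(s_0, k_2) = 0x583680
s_2 = InvRound(s_1, k_1) = 0x80F22C
s_3 = InvRound(s_2, k_0) = 0xE331A0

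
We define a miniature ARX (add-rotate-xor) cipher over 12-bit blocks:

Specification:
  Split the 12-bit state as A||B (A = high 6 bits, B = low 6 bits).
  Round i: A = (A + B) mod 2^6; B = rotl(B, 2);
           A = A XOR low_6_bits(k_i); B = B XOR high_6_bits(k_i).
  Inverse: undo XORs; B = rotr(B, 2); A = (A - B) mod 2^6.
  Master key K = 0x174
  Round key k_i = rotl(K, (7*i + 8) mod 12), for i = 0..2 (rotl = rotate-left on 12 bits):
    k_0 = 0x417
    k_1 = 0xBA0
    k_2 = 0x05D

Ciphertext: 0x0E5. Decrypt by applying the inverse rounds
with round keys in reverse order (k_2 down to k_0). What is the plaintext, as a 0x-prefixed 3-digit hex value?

0x45A

s_0 = ciphertext = 0x0E5
s_1 = InvRound(s_0, k_2) = 0x549
s_2 = InvRound(s_1, k_1) = 0xF39
s_3 = InvRound(s_2, k_0) = 0x45A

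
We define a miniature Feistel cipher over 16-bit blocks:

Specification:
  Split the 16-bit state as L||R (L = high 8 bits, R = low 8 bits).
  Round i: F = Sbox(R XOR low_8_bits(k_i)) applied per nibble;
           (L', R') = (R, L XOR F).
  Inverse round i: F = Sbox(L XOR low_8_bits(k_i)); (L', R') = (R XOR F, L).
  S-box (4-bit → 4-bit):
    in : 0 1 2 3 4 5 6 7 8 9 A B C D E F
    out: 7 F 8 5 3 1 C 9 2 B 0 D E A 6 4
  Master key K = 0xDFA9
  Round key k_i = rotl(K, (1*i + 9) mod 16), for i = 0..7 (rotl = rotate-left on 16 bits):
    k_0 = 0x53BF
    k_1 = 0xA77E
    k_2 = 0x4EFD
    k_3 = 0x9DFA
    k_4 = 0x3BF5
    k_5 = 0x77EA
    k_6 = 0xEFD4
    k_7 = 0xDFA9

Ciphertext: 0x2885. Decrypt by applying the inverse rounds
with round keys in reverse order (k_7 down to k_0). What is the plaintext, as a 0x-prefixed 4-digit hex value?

s_0 = ciphertext = 0x2885
s_1 = InvRound(s_0, k_7) = 0xAA28
s_2 = InvRound(s_1, k_6) = 0xBEAA
s_3 = InvRound(s_2, k_5) = 0xB9BE
s_4 = InvRound(s_3, k_4) = 0x80B9
s_5 = InvRound(s_4, k_3) = 0x2980
s_6 = InvRound(s_5, k_2) = 0x2329
s_7 = InvRound(s_6, k_1) = 0x3323
s_8 = InvRound(s_7, k_0) = 0x0D33

0x0D33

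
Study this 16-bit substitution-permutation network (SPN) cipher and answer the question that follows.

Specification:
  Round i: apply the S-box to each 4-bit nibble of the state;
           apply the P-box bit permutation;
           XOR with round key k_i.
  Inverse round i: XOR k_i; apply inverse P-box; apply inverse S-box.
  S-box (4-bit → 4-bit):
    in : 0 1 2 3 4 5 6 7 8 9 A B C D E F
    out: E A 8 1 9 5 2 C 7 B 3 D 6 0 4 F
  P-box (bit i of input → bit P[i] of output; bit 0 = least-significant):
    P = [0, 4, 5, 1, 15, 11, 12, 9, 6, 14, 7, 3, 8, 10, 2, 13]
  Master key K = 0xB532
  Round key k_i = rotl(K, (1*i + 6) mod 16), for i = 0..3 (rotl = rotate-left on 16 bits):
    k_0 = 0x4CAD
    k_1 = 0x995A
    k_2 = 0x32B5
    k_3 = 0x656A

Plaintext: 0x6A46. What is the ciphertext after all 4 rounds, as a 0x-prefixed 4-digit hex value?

0xAE07

s_0 = plaintext = 0x6A46
s_1 = Round(s_0, k_0) = 0x8AFD
s_2 = Round(s_1, k_1) = 0x461E
s_3 = Round(s_2, k_2) = 0x5995
s_4 = Round(s_3, k_3) = 0xAE07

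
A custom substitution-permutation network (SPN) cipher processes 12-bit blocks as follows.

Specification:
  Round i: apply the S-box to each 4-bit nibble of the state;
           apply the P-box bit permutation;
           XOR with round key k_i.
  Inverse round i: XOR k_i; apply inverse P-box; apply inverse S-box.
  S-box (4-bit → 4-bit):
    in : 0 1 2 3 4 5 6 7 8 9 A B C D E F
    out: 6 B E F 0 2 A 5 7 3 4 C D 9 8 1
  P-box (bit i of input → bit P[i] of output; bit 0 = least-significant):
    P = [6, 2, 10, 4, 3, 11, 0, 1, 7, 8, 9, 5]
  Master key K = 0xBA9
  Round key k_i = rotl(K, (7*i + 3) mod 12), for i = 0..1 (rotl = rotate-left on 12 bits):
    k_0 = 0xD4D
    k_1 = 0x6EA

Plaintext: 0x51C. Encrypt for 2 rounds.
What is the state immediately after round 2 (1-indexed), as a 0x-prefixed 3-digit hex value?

0x9A0

s_0 = plaintext = 0x51C
s_1 = Round(s_0, k_0) = 0x017
s_2 = Round(s_1, k_1) = 0x9A0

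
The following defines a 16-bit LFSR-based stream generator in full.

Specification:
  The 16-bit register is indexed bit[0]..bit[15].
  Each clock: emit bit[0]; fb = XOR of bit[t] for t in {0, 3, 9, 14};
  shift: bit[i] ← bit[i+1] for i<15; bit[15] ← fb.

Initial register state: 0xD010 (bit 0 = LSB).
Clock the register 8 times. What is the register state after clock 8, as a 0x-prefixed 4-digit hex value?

reg_0 = 0xD010
clock 1: out=0, reg = 0xE808
clock 2: out=0, reg = 0x7404
clock 3: out=0, reg = 0xBA02
clock 4: out=0, reg = 0xDD01
clock 5: out=1, reg = 0x6E80
clock 6: out=0, reg = 0x3740
clock 7: out=0, reg = 0x9BA0
clock 8: out=0, reg = 0xCDD0

0xCDD0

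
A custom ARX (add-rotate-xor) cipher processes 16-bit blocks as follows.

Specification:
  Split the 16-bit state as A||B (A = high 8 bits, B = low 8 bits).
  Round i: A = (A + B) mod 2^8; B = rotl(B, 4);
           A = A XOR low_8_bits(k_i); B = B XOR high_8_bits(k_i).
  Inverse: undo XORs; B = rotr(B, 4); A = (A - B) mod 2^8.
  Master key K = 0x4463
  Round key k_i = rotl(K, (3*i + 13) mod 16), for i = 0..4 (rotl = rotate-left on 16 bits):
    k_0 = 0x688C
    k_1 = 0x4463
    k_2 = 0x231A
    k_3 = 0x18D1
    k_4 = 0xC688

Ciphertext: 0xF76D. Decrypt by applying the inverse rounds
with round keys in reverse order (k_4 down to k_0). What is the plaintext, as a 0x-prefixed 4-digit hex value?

0xE852

s_0 = ciphertext = 0xF76D
s_1 = InvRound(s_0, k_4) = 0xC5BA
s_2 = InvRound(s_1, k_3) = 0xEA2A
s_3 = InvRound(s_2, k_2) = 0x6090
s_4 = InvRound(s_3, k_1) = 0xB64D
s_5 = InvRound(s_4, k_0) = 0xE852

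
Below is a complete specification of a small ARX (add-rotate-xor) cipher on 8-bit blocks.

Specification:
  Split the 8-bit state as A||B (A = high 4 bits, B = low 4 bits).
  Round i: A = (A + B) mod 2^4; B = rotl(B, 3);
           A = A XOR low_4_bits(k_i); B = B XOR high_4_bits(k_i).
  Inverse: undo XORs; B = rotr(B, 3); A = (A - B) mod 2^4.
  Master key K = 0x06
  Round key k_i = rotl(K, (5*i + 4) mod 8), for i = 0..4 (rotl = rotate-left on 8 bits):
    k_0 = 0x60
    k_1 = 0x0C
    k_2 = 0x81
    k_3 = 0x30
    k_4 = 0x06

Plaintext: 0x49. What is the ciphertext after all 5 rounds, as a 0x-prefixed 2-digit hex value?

0x31

s_0 = plaintext = 0x49
s_1 = Round(s_0, k_0) = 0xDA
s_2 = Round(s_1, k_1) = 0xB5
s_3 = Round(s_2, k_2) = 0x12
s_4 = Round(s_3, k_3) = 0x32
s_5 = Round(s_4, k_4) = 0x31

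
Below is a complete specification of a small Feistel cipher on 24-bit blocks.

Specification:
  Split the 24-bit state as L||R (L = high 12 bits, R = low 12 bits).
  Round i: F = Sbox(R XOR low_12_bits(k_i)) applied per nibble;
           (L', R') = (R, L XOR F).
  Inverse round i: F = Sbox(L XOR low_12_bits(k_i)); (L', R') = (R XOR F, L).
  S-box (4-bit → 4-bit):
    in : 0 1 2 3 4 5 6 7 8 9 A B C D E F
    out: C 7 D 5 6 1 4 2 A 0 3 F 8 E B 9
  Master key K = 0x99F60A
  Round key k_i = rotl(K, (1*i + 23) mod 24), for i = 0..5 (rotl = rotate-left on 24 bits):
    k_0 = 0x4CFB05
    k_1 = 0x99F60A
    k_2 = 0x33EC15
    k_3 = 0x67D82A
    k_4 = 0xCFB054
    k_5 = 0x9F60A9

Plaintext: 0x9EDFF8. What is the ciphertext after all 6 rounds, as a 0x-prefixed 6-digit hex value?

0x7B6043

s_0 = plaintext = 0x9EDFF8
s_1 = Round(s_0, k_0) = 0xFF8F73
s_2 = Round(s_1, k_1) = 0xF73FD8
s_3 = Round(s_2, k_2) = 0xFD8AFD
s_4 = Round(s_3, k_3) = 0xAFD23A
s_5 = Round(s_4, k_4) = 0x23A7B6
s_6 = Round(s_5, k_5) = 0x7B6043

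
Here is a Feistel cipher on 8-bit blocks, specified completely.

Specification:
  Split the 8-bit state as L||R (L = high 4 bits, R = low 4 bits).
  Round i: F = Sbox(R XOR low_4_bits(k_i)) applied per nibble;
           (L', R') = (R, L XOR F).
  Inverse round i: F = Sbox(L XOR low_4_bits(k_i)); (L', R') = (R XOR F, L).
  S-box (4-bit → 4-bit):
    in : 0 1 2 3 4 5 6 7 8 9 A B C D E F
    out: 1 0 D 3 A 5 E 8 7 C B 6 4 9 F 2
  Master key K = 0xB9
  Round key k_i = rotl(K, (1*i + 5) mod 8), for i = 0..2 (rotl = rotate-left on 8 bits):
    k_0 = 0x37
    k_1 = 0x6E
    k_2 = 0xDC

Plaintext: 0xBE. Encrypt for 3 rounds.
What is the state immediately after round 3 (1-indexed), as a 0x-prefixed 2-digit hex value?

s_0 = plaintext = 0xBE
s_1 = Round(s_0, k_0) = 0xE7
s_2 = Round(s_1, k_1) = 0x72
s_3 = Round(s_2, k_2) = 0x28

0x28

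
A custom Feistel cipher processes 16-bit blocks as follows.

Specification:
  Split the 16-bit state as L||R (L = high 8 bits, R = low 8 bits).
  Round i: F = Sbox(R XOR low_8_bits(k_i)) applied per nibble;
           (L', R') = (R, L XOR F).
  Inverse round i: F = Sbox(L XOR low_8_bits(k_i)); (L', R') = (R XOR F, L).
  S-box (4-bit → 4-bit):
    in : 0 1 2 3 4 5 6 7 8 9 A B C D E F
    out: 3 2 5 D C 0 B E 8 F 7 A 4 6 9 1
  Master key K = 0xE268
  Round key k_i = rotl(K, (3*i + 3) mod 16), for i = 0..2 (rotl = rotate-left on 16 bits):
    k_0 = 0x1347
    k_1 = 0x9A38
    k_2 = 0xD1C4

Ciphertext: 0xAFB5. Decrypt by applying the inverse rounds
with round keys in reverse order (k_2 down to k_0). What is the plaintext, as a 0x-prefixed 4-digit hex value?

0xD471

s_0 = ciphertext = 0xAFB5
s_1 = InvRound(s_0, k_2) = 0x0FAF
s_2 = InvRound(s_1, k_1) = 0x710F
s_3 = InvRound(s_2, k_0) = 0xD471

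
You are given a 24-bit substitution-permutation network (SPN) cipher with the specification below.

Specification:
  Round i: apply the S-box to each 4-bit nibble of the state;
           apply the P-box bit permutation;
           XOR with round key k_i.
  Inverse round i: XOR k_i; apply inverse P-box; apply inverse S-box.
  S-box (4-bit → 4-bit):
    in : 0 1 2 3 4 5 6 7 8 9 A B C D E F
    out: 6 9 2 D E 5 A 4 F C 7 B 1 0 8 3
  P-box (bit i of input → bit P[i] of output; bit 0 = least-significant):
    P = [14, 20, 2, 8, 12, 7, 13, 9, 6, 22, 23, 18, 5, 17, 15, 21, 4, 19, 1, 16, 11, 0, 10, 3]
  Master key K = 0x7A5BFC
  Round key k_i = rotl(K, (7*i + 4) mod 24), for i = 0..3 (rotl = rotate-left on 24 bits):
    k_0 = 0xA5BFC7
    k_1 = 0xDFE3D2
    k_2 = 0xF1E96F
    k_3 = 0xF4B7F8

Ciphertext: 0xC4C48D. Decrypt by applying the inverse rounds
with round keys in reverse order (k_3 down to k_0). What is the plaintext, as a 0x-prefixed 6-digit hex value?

0xFF3336

s_0 = ciphertext = 0xC4C48D
s_1 = InvRound(s_0, k_3) = 0x2C1C38
s_2 = InvRound(s_1, k_2) = 0x087858
s_3 = InvRound(s_2, k_1) = 0x1904B6
s_4 = InvRound(s_3, k_0) = 0xFF3336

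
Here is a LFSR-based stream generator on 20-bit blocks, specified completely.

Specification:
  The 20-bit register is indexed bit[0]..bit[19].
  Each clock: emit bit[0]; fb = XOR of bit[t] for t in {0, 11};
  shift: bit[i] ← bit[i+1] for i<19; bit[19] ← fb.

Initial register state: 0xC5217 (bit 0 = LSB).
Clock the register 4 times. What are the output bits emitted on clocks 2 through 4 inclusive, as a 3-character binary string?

reg_0 = 0xC5217
clock 1: out=1, reg = 0xE290B
clock 2: out=1, reg = 0x71485
clock 3: out=1, reg = 0xB8A42
clock 4: out=0, reg = 0xDC521

110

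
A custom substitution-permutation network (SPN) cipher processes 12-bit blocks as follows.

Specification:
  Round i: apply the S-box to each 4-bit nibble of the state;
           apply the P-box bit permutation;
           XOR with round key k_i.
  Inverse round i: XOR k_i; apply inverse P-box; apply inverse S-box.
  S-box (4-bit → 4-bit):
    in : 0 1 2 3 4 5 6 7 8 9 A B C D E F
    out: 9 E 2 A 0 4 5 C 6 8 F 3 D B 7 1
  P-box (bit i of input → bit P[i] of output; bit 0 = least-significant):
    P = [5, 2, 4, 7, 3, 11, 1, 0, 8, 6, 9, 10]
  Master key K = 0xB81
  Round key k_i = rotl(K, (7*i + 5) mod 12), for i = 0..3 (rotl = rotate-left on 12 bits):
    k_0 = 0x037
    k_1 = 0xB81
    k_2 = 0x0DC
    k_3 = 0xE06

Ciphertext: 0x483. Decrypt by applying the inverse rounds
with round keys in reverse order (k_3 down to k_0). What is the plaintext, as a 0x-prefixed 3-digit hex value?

0xB93

s_0 = ciphertext = 0x483
s_1 = InvRound(s_0, k_3) = 0x533
s_2 = InvRound(s_1, k_2) = 0xDCD
s_3 = InvRound(s_2, k_1) = 0x1F2
s_4 = InvRound(s_3, k_0) = 0xB93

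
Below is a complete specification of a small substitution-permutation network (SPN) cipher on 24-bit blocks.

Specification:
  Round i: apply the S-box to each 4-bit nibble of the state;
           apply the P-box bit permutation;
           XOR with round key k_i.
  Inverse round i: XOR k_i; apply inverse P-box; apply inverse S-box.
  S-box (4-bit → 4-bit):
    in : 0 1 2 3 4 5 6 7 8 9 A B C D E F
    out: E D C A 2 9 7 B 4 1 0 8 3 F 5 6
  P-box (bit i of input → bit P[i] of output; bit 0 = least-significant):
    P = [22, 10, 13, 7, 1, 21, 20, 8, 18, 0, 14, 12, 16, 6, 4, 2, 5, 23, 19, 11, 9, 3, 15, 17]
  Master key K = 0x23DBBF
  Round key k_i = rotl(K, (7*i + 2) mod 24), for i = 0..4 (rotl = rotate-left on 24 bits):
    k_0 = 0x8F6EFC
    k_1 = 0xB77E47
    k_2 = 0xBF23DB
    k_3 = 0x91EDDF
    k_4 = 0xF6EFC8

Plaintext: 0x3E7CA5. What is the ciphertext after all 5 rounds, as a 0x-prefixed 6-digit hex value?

s_0 = plaintext = 0x3E7CA5
s_1 = Round(s_0, k_0) = 0xC06E11
s_2 = Round(s_1, k_1) = 0x6A159D
s_3 = Round(s_2, k_2) = 0xFA9545
s_4 = Round(s_3, k_3) = 0xF47D57
s_5 = Round(s_4, k_4) = 0x333A07

0x333A07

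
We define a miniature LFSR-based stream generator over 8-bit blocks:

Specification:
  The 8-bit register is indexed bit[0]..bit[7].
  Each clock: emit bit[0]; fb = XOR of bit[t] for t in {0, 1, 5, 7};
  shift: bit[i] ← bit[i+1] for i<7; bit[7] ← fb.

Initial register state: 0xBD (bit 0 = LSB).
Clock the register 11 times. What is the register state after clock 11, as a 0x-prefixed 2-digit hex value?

reg_0 = 0xBD
clock 1: out=1, reg = 0xDE
clock 2: out=0, reg = 0x6F
clock 3: out=1, reg = 0xB7
clock 4: out=1, reg = 0x5B
clock 5: out=1, reg = 0x2D
clock 6: out=1, reg = 0x16
clock 7: out=0, reg = 0x8B
clock 8: out=1, reg = 0xC5
clock 9: out=1, reg = 0x62
clock 10: out=0, reg = 0x31
clock 11: out=1, reg = 0x18

0x18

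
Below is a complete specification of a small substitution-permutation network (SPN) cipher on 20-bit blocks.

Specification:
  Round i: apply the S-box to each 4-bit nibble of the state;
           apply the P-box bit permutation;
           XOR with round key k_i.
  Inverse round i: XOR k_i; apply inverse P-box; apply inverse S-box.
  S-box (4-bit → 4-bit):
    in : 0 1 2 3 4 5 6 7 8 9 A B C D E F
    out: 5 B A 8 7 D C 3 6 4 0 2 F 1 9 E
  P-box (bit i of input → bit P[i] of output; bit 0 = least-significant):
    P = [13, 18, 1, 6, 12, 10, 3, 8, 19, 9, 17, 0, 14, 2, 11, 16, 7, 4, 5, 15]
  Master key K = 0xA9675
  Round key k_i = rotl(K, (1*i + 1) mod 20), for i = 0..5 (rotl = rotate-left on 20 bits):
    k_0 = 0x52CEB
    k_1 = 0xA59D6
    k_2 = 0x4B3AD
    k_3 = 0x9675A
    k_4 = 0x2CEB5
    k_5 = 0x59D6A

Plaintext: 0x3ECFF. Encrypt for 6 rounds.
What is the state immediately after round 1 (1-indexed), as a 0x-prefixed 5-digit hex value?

s_0 = plaintext = 0x3ECFF
s_1 = Round(s_0, k_0) = 0xAEBA0
s_2 = Round(s_1, k_1) = 0xB3BD4
s_3 = Round(s_2, k_2) = 0x181BF
s_4 = Round(s_3, k_3) = 0x5E98D
s_5 = Round(s_4, k_4) = 0x12A1D
s_6 = Round(s_5, k_5) = 0x428FE

0xAEBA0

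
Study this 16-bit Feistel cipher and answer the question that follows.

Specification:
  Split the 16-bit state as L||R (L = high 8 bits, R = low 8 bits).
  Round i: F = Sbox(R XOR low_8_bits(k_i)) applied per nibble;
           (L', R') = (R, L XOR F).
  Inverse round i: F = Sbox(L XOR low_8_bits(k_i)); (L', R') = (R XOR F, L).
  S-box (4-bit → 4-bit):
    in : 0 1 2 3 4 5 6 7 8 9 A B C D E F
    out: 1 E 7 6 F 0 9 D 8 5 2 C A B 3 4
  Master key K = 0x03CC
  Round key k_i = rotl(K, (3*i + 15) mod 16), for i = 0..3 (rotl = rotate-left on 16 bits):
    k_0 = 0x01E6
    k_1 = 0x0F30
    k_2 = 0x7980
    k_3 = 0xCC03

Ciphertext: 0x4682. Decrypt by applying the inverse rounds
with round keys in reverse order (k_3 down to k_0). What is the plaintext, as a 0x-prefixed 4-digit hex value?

0x431C

s_0 = ciphertext = 0x4682
s_1 = InvRound(s_0, k_3) = 0x7246
s_2 = InvRound(s_1, k_2) = 0x0172
s_3 = InvRound(s_2, k_1) = 0x1C01
s_4 = InvRound(s_3, k_0) = 0x431C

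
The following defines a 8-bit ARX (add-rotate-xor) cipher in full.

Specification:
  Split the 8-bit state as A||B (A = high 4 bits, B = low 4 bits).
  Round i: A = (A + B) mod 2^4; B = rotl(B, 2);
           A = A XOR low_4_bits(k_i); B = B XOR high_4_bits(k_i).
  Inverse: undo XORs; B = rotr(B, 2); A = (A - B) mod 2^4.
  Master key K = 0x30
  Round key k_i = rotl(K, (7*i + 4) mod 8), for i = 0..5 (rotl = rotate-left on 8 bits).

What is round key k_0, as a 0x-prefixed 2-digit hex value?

0x03

K = 0x30
k_0 = rotl(K, (7*0+4) mod 8) = rotl(K, 4) = 0x03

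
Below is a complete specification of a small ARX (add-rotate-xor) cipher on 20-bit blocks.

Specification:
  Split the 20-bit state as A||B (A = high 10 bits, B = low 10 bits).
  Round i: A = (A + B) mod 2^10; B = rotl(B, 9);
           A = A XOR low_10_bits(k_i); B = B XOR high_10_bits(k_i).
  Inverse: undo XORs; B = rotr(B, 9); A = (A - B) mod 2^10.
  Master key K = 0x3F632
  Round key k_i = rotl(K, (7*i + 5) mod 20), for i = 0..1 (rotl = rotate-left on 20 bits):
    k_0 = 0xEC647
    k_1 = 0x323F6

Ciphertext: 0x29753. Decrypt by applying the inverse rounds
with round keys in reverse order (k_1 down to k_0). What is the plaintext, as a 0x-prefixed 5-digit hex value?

0x53D0C

s_0 = ciphertext = 0x29753
s_1 = InvRound(s_0, k_1) = 0x07337
s_2 = InvRound(s_1, k_0) = 0x53D0C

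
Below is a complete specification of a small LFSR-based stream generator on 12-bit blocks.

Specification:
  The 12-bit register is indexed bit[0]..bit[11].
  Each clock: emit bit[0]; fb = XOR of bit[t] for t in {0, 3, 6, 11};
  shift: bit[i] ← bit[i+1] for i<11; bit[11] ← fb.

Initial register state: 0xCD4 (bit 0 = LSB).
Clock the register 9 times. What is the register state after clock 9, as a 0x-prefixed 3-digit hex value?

0xEA6

reg_0 = 0xCD4
clock 1: out=0, reg = 0x66A
clock 2: out=0, reg = 0x335
clock 3: out=1, reg = 0x99A
clock 4: out=0, reg = 0x4CD
clock 5: out=1, reg = 0xA66
clock 6: out=0, reg = 0x533
clock 7: out=1, reg = 0xA99
clock 8: out=1, reg = 0xD4C
clock 9: out=0, reg = 0xEA6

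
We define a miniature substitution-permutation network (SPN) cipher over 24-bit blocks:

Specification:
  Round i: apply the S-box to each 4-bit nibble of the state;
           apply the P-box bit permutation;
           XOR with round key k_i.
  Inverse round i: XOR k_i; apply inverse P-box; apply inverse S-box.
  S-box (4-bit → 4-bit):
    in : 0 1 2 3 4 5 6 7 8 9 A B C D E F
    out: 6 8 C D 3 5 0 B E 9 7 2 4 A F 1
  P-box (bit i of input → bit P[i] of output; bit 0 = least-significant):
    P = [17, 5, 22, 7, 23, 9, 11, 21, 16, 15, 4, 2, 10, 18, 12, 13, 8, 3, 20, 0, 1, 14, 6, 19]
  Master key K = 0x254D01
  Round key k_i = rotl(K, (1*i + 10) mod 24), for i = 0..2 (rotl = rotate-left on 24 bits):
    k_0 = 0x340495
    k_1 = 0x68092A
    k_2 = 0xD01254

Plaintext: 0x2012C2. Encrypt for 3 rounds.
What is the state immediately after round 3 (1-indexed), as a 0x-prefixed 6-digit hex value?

0x82A57E

s_0 = plaintext = 0x2012C2
s_1 = Round(s_0, k_0) = 0x6C2C49
s_2 = Round(s_1, k_1) = 0xFA3BBA
s_3 = Round(s_2, k_2) = 0x82A57E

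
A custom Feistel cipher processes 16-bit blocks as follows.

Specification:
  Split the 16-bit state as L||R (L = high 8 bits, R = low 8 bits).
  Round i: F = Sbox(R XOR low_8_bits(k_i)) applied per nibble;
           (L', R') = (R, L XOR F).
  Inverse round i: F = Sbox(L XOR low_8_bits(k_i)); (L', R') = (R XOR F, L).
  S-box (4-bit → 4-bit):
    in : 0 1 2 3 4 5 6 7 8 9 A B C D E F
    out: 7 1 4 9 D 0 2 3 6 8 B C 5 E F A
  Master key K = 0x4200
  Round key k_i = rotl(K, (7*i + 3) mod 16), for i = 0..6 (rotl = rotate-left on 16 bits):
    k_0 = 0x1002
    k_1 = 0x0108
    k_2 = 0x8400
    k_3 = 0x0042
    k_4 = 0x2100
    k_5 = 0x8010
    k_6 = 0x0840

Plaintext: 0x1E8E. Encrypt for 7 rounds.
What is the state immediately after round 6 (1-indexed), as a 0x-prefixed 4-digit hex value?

s_0 = plaintext = 0x1E8E
s_1 = Round(s_0, k_0) = 0x8E7B
s_2 = Round(s_1, k_1) = 0x7BB7
s_3 = Round(s_2, k_2) = 0xB7B8
s_4 = Round(s_3, k_3) = 0xB81C
s_5 = Round(s_4, k_4) = 0x1CAD
s_6 = Round(s_5, k_5) = 0xADD2
s_7 = Round(s_6, k_6) = 0xD229

0xADD2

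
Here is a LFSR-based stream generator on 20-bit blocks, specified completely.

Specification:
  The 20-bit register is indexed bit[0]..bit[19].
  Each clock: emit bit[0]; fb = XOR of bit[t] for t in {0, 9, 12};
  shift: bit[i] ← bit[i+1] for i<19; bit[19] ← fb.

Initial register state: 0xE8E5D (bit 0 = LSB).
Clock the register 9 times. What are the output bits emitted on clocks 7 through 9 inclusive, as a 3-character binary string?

reg_0 = 0xE8E5D
clock 1: out=1, reg = 0x7472E
clock 2: out=0, reg = 0xBA397
clock 3: out=1, reg = 0x5D1CB
clock 4: out=1, reg = 0x2E8E5
clock 5: out=1, reg = 0x97472
clock 6: out=0, reg = 0xCBA39
clock 7: out=1, reg = 0xE5D1C
clock 8: out=0, reg = 0xF2E8E
clock 9: out=0, reg = 0xF9747

100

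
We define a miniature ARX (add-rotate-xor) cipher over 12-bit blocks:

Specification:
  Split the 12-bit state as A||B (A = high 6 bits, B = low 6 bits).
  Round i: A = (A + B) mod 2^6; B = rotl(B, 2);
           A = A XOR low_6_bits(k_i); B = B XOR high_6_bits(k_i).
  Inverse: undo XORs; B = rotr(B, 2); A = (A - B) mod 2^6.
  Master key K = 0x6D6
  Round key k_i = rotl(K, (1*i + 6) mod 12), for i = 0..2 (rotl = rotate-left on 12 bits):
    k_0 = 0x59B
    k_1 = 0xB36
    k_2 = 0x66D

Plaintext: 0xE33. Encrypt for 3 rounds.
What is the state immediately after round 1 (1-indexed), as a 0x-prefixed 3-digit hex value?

0xC19

s_0 = plaintext = 0xE33
s_1 = Round(s_0, k_0) = 0xC19
s_2 = Round(s_1, k_1) = 0xFC9
s_3 = Round(s_2, k_2) = 0x97D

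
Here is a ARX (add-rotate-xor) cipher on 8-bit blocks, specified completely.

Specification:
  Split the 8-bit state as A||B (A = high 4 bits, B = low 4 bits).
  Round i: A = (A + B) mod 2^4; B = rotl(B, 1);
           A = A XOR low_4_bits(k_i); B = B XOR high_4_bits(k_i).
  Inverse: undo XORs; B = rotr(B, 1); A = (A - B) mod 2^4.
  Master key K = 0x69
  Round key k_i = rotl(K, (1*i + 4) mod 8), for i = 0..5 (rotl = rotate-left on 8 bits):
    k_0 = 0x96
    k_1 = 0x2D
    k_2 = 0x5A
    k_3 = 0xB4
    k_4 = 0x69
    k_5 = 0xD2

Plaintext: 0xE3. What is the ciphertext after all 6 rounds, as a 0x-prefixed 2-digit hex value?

0xF8

s_0 = plaintext = 0xE3
s_1 = Round(s_0, k_0) = 0x7F
s_2 = Round(s_1, k_1) = 0xBD
s_3 = Round(s_2, k_2) = 0x2E
s_4 = Round(s_3, k_3) = 0x46
s_5 = Round(s_4, k_4) = 0x3A
s_6 = Round(s_5, k_5) = 0xF8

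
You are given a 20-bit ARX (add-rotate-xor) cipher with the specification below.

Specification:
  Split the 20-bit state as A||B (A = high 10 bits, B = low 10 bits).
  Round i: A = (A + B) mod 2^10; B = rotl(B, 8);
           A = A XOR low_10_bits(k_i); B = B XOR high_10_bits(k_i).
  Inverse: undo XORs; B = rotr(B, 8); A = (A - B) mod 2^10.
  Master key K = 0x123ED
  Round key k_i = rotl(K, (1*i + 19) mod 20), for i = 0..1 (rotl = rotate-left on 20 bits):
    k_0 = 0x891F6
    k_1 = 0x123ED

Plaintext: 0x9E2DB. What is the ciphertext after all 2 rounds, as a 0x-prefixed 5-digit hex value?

0x76A2C

s_0 = plaintext = 0x9E2DB
s_1 = Round(s_0, k_0) = 0x29592
s_2 = Round(s_1, k_1) = 0x76A2C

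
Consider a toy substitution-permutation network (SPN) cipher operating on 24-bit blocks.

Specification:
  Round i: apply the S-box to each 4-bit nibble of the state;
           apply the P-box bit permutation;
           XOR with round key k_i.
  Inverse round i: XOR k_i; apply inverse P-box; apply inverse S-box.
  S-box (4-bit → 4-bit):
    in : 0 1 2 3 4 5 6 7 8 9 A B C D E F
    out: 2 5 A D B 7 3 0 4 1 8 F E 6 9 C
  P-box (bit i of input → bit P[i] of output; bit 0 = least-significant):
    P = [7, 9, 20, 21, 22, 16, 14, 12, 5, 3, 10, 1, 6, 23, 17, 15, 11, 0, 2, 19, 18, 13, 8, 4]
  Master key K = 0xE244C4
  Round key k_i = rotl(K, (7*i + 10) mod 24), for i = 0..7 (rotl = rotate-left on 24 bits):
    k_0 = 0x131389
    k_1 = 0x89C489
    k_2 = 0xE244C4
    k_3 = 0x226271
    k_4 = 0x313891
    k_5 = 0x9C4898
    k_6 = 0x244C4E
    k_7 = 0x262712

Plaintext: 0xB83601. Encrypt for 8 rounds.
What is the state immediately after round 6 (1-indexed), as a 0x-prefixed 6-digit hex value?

s_0 = plaintext = 0xB83601
s_1 = Round(s_0, k_0) = 0x04B275
s_2 = Round(s_1, k_1) = 0x136E42
s_3 = Round(s_2, k_2) = 0x0F5FA2
s_4 = Round(s_3, k_3) = 0x885437
s_5 = Round(s_4, k_4) = 0xF369FF
s_6 = Round(s_5, k_5) = 0x2411EC
s_7 = Round(s_6, k_6) = 0x5E723F
s_8 = Round(s_7, k_7) = 0x5A5E18

0x2411EC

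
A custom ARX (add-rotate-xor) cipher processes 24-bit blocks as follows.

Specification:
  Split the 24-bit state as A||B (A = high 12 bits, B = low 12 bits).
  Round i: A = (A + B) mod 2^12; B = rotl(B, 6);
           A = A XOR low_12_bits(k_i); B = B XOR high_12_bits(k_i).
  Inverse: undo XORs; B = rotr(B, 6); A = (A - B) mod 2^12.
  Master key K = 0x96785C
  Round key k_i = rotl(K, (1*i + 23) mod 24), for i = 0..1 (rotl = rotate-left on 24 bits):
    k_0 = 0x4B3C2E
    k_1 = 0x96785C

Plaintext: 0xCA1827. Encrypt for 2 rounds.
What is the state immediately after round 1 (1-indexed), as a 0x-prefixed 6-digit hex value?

0x8E6D53

s_0 = plaintext = 0xCA1827
s_1 = Round(s_0, k_0) = 0x8E6D53
s_2 = Round(s_1, k_1) = 0xE65D92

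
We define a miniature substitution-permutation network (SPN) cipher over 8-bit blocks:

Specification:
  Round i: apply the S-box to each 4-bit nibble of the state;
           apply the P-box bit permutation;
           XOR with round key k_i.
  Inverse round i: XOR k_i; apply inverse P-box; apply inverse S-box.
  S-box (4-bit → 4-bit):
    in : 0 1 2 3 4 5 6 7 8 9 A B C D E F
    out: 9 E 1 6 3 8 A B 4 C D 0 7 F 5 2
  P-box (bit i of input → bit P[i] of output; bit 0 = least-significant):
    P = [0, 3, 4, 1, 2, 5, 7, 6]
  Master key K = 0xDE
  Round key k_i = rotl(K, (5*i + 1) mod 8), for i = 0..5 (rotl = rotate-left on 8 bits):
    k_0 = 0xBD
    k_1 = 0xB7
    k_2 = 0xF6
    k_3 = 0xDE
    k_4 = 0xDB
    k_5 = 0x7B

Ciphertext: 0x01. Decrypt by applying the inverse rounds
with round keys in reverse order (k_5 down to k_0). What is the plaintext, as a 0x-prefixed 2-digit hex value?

s_0 = ciphertext = 0x01
s_1 = InvRound(s_0, k_5) = 0x61
s_2 = InvRound(s_1, k_4) = 0x31
s_3 = InvRound(s_2, k_3) = 0xD7
s_4 = InvRound(s_3, k_2) = 0xF2
s_5 = InvRound(s_4, k_1) = 0x02
s_6 = InvRound(s_5, k_0) = 0xCD

0xCD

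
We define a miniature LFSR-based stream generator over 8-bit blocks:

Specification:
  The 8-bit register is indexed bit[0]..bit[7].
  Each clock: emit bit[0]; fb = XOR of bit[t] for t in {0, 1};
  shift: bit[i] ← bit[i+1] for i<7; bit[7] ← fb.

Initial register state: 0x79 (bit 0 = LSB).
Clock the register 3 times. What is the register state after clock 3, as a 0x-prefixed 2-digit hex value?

0xAF

reg_0 = 0x79
clock 1: out=1, reg = 0xBC
clock 2: out=0, reg = 0x5E
clock 3: out=0, reg = 0xAF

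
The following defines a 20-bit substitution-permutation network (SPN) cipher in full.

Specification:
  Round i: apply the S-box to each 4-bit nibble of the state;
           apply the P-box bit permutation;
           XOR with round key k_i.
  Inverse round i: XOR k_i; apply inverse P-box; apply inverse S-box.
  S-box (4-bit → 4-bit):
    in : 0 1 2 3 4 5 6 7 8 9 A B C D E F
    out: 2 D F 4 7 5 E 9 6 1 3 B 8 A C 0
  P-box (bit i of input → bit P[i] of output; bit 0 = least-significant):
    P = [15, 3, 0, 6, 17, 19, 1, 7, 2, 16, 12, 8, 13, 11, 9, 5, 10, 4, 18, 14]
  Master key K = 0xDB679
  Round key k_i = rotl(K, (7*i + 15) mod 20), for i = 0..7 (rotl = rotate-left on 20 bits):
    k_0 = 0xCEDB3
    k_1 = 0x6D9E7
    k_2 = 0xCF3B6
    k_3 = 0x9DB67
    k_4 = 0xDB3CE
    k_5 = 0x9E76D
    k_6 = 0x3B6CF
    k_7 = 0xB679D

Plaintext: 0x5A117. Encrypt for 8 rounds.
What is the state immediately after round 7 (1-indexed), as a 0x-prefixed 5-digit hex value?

0xB5BEC

s_0 = plaintext = 0x5A117
s_1 = Round(s_0, k_0) = 0xA5075
s_2 = Round(s_1, k_1) = 0x57F76
s_3 = Round(s_2, k_2) = 0xAD75F
s_4 = Round(s_3, k_3) = 0xBD651
s_5 = Round(s_4, k_4) = 0xE6EBD
s_6 = Round(s_5, k_5) = 0x7BC85
s_7 = Round(s_6, k_6) = 0xB5BEC
s_8 = Round(s_7, k_7) = 0xA004B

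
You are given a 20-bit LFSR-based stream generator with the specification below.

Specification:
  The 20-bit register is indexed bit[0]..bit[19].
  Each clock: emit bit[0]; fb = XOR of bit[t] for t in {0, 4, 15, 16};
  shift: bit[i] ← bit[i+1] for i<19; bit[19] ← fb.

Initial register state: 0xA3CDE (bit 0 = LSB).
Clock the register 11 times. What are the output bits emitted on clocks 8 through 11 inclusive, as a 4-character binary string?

reg_0 = 0xA3CDE
clock 1: out=0, reg = 0xD1E6F
clock 2: out=1, reg = 0x68F37
clock 3: out=1, reg = 0xB479B
clock 4: out=1, reg = 0xDA3CD
clock 5: out=1, reg = 0xED1E6
clock 6: out=0, reg = 0xF68F3
clock 7: out=1, reg = 0xFB479
clock 8: out=1, reg = 0x7DA3C
clock 9: out=0, reg = 0xBED1E
clock 10: out=0, reg = 0xDF68F
clock 11: out=1, reg = 0xEFB47

1001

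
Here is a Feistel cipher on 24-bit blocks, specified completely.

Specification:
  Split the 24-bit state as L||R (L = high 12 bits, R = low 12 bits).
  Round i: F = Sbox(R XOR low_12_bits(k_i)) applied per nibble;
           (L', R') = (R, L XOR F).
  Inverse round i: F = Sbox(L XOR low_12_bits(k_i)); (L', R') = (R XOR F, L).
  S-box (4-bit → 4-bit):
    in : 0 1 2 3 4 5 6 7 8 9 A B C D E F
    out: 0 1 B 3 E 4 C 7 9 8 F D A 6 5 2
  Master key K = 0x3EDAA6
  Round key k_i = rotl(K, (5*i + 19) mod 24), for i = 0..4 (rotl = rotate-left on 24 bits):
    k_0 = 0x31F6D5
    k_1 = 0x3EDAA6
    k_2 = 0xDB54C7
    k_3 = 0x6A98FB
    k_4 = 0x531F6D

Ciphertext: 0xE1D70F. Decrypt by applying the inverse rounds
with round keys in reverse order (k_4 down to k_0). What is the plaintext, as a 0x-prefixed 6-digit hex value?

0xD50EB4

s_0 = ciphertext = 0xE1D70F
s_1 = InvRound(s_0, k_4) = 0x67FE1D
s_2 = InvRound(s_1, k_3) = 0xB8367F
s_3 = InvRound(s_2, k_2) = 0x491B83
s_4 = InvRound(s_3, k_1) = 0xEB4491
s_5 = InvRound(s_4, k_0) = 0xD50EB4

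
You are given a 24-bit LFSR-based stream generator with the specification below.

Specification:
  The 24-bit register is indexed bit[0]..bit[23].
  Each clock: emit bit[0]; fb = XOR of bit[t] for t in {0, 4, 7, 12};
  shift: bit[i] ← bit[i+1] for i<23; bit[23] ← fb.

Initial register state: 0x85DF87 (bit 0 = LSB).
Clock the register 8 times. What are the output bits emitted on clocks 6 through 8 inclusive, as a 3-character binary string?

reg_0 = 0x85DF87
clock 1: out=1, reg = 0xC2EFC3
clock 2: out=1, reg = 0x6177E1
clock 3: out=1, reg = 0xB0BBF0
clock 4: out=0, reg = 0xD85DF8
clock 5: out=0, reg = 0xEC2EFC
clock 6: out=0, reg = 0x76177E
clock 7: out=0, reg = 0x3B0BBF
clock 8: out=1, reg = 0x9D85DF

001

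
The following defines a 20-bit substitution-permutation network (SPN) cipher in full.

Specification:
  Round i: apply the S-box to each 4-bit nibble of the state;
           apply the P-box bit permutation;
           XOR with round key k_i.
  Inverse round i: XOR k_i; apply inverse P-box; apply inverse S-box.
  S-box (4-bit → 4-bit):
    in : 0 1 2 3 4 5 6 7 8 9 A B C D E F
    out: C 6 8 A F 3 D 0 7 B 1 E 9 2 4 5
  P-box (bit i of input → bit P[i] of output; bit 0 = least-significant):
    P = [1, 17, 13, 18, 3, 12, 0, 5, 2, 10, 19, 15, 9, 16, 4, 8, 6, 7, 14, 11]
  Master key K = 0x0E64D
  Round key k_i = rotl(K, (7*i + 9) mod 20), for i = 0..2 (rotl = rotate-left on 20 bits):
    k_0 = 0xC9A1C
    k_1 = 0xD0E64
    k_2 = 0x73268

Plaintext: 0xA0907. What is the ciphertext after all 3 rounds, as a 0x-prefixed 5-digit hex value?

s_0 = plaintext = 0xA0907
s_1 = Round(s_0, k_0) = 0xC1F69
s_2 = Round(s_1, k_1) = 0x2061B
s_3 = Round(s_2, k_2) = 0x98B7D

0x98B7D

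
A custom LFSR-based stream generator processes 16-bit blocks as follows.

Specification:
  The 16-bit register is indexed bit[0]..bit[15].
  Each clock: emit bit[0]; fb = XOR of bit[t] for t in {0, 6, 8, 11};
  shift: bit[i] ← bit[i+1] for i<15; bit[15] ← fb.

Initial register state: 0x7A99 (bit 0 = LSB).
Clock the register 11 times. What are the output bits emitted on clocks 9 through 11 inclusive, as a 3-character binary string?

010

reg_0 = 0x7A99
clock 1: out=1, reg = 0x3D4C
clock 2: out=0, reg = 0x9EA6
clock 3: out=0, reg = 0xCF53
clock 4: out=1, reg = 0x67A9
clock 5: out=1, reg = 0x33D4
clock 6: out=0, reg = 0x19EA
clock 7: out=0, reg = 0x8CF5
clock 8: out=1, reg = 0xC67A
clock 9: out=0, reg = 0xE33D
clock 10: out=1, reg = 0x719E
clock 11: out=0, reg = 0xB8CF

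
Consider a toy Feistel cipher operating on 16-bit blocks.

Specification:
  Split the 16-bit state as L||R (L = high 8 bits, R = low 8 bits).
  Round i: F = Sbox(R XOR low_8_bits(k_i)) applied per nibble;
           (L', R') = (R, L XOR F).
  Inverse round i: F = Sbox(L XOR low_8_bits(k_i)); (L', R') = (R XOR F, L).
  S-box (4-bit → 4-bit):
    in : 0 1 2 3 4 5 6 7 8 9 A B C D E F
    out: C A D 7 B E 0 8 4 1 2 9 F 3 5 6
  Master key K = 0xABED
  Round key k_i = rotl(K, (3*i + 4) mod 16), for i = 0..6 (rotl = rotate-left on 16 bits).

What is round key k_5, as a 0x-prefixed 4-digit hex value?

0x5F6D

K = 0xABED
k_0 = rotl(K, (3*0+4) mod 16) = rotl(K, 4) = 0xBEDA
k_1 = rotl(K, (3*1+4) mod 16) = rotl(K, 7) = 0xF6D5
k_2 = rotl(K, (3*2+4) mod 16) = rotl(K, 10) = 0xB6AF
k_3 = rotl(K, (3*3+4) mod 16) = rotl(K, 13) = 0xB57D
k_4 = rotl(K, (3*4+4) mod 16) = rotl(K, 0) = 0xABED
k_5 = rotl(K, (3*5+4) mod 16) = rotl(K, 3) = 0x5F6D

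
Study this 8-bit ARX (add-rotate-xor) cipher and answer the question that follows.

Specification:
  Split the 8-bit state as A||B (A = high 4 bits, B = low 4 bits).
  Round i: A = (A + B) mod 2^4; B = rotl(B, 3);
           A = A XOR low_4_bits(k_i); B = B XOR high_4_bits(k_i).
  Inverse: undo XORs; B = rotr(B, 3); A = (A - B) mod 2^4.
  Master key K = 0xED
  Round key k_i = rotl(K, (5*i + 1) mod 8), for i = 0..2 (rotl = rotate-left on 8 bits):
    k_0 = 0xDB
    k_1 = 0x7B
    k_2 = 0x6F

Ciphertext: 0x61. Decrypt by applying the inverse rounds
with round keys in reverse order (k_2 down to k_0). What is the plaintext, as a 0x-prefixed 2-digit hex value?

0x9D

s_0 = ciphertext = 0x61
s_1 = InvRound(s_0, k_2) = 0xBE
s_2 = InvRound(s_1, k_1) = 0xD3
s_3 = InvRound(s_2, k_0) = 0x9D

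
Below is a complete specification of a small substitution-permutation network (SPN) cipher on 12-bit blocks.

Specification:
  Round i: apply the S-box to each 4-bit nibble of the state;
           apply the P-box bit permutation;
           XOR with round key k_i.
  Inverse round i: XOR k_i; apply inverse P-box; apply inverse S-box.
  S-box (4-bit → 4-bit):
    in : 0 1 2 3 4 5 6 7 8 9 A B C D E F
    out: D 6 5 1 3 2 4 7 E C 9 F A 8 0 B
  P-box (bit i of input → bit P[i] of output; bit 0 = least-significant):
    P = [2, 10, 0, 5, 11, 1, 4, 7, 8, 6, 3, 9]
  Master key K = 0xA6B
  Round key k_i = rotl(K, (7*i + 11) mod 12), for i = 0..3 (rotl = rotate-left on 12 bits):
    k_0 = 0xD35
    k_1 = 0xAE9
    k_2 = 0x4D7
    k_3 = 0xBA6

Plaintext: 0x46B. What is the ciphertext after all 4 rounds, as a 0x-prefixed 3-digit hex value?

0x6CC

s_0 = plaintext = 0x46B
s_1 = Round(s_0, k_0) = 0x840
s_2 = Round(s_1, k_1) = 0x086
s_3 = Round(s_2, k_2) = 0x74C
s_4 = Round(s_3, k_3) = 0x6CC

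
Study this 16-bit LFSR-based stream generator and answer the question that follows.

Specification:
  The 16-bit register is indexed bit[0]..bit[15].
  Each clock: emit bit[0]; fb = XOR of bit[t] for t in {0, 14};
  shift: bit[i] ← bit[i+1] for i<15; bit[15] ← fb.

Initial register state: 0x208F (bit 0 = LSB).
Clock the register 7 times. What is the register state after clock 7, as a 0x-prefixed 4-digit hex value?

0x0641

reg_0 = 0x208F
clock 1: out=1, reg = 0x9047
clock 2: out=1, reg = 0xC823
clock 3: out=1, reg = 0x6411
clock 4: out=1, reg = 0x3208
clock 5: out=0, reg = 0x1904
clock 6: out=0, reg = 0x0C82
clock 7: out=0, reg = 0x0641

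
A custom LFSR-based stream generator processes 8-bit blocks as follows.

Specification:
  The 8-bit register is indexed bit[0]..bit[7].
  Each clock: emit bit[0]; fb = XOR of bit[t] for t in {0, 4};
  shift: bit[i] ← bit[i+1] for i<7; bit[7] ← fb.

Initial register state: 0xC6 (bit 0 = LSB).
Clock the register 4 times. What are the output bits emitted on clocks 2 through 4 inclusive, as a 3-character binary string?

reg_0 = 0xC6
clock 1: out=0, reg = 0x63
clock 2: out=1, reg = 0xB1
clock 3: out=1, reg = 0x58
clock 4: out=0, reg = 0xAC

110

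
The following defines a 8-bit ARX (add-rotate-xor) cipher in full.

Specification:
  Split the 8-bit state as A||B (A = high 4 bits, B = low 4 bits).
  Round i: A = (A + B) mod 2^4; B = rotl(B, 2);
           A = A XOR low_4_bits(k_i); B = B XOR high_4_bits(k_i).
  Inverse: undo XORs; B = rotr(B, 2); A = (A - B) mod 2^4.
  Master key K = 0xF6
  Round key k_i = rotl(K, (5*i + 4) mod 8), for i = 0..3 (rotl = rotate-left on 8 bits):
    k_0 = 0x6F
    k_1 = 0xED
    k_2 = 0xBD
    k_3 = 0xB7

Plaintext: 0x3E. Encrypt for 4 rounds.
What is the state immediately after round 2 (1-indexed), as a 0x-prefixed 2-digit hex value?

0x69

s_0 = plaintext = 0x3E
s_1 = Round(s_0, k_0) = 0xED
s_2 = Round(s_1, k_1) = 0x69
s_3 = Round(s_2, k_2) = 0x2D
s_4 = Round(s_3, k_3) = 0x8C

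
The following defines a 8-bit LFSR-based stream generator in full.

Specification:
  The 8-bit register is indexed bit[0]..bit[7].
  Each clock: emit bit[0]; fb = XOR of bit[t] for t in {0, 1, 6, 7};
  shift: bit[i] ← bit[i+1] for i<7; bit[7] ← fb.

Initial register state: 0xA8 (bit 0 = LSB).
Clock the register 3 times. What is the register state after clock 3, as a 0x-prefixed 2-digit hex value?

0x35

reg_0 = 0xA8
clock 1: out=0, reg = 0xD4
clock 2: out=0, reg = 0x6A
clock 3: out=0, reg = 0x35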